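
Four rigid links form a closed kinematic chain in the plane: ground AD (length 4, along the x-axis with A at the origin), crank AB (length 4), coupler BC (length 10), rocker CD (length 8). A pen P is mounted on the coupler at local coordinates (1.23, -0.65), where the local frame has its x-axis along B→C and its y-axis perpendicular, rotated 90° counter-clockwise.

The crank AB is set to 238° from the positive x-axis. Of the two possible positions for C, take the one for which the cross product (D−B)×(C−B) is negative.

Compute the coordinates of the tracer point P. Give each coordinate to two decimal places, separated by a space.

A=(0,0), D=(4.00,0)
B = A + 4.00·(cos238°, sin238°) = (-2.1197, -3.3922)
|BD| = 6.9970
circle(B,10.00) ∩ circle(D,8.00): a=6.0710, h=7.9462
  candidates: C₊=(-0.6622,6.5010) cross=55.599; C₋=(7.0426,-7.3988) cross=-55.599
  mode - wants cross < 0 → take C=(7.0426,-7.3988) (cross=-55.599)
ex = (C−B)/|BC| = (0.9162,-0.4007); ey = (0.4007,0.9162)
P = B + 1.23·ex + -0.65·ey = (-1.2532,-4.4806)

-1.25 -4.48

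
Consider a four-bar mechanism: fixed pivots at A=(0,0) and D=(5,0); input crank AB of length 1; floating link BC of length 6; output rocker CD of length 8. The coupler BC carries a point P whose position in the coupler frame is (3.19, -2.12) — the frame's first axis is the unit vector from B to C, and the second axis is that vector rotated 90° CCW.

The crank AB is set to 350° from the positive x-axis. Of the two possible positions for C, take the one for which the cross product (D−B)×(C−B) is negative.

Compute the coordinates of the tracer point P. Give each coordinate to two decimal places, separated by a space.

A=(0,0), D=(5.00,0)
B = A + 1.00·(cos350°, sin350°) = (0.9848, -0.1736)
|BD| = 4.0189
circle(B,6.00) ∩ circle(D,8.00): a=-1.4740, h=5.8161
  candidates: C₊=(-0.7391,5.5734) cross=23.375; C₋=(-0.2365,-6.0480) cross=-23.375
  mode - wants cross < 0 → take C=(-0.2365,-6.0480) (cross=-23.375)
ex = (C−B)/|BC| = (-0.2036,-0.9791); ey = (0.9791,-0.2036)
P = B + 3.19·ex + -2.12·ey = (-1.7402,-2.8653)

-1.74 -2.87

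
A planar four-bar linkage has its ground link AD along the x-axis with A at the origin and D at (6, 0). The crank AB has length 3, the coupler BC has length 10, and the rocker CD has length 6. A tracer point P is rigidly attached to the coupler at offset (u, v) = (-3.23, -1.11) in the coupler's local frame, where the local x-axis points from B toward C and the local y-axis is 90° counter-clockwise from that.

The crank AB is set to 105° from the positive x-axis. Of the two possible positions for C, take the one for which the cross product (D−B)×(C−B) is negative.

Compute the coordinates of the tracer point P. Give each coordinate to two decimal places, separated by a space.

A=(0,0), D=(6.00,0)
B = A + 3.00·(cos105°, sin105°) = (-0.7765, 2.8978)
|BD| = 7.3700
circle(B,10.00) ∩ circle(D,6.00): a=8.0269, h=5.9639
  candidates: C₊=(8.9489,5.2253) cross=43.954; C₋=(4.2591,-5.7419) cross=-43.954
  mode - wants cross < 0 → take C=(4.2591,-5.7419) (cross=-43.954)
ex = (C−B)/|BC| = (0.5036,-0.8640); ey = (0.8640,0.5036)
P = B + -3.23·ex + -1.11·ey = (-3.3619,5.1294)

-3.36 5.13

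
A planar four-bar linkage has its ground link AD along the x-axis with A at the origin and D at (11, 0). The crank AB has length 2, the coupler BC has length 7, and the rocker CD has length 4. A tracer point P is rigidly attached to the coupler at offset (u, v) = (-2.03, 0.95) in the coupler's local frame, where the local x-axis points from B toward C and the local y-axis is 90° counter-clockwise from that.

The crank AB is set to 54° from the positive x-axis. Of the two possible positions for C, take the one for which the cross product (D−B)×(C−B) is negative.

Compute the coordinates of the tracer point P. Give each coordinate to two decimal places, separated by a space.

A=(0,0), D=(11.00,0)
B = A + 2.00·(cos54°, sin54°) = (1.1756, 1.6180)
|BD| = 9.9568
circle(B,7.00) ∩ circle(D,4.00): a=6.6356, h=2.2292
  candidates: C₊=(8.0852,2.7393) cross=22.196; C₋=(7.3607,-1.6599) cross=-22.196
  mode - wants cross < 0 → take C=(7.3607,-1.6599) (cross=-22.196)
ex = (C−B)/|BC| = (0.8836,-0.4683); ey = (0.4683,0.8836)
P = B + -2.03·ex + 0.95·ey = (-0.1732,3.4080)

-0.17 3.41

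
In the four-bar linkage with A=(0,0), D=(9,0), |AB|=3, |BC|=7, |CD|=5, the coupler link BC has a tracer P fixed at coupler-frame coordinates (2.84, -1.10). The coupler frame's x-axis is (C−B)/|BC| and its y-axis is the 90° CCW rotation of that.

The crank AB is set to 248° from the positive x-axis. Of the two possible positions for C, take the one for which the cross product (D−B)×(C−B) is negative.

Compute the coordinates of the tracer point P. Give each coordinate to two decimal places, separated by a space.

1.52 -4.30

A=(0,0), D=(9.00,0)
B = A + 3.00·(cos248°, sin248°) = (-1.1238, -2.7816)
|BD| = 10.4990
circle(B,7.00) ∩ circle(D,5.00): a=6.3925, h=2.8524
  candidates: C₊=(4.2845,1.6626) cross=29.948; C₋=(5.7959,-3.8385) cross=-29.948
  mode - wants cross < 0 → take C=(5.7959,-3.8385) (cross=-29.948)
ex = (C−B)/|BC| = (0.9885,-0.1510); ey = (0.1510,0.9885)
P = B + 2.84·ex + -1.10·ey = (1.5175,-4.2978)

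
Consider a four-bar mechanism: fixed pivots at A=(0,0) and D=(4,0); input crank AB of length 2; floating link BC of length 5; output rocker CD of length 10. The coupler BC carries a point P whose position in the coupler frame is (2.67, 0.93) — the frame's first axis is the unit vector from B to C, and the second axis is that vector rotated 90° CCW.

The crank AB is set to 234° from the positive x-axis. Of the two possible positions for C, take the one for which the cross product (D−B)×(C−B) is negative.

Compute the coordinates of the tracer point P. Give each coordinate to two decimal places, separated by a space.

A=(0,0), D=(4.00,0)
B = A + 2.00·(cos234°, sin234°) = (-1.1756, -1.6180)
|BD| = 5.4226
circle(B,5.00) ∩ circle(D,10.00): a=-4.2042, h=2.7064
  candidates: C₊=(-5.9958,-0.2894) cross=14.676; C₋=(-4.3807,-5.4556) cross=-14.676
  mode - wants cross < 0 → take C=(-4.3807,-5.4556) (cross=-14.676)
ex = (C−B)/|BC| = (-0.6410,-0.7675); ey = (0.7675,-0.6410)
P = B + 2.67·ex + 0.93·ey = (-2.1733,-4.2635)

-2.17 -4.26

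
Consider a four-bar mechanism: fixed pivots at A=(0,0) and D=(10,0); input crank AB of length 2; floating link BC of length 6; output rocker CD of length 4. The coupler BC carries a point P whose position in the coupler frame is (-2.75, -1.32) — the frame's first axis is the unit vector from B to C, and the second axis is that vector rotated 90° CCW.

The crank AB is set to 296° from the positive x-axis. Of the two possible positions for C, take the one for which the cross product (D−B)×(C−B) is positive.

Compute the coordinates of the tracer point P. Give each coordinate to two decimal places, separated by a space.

A=(0,0), D=(10.00,0)
B = A + 2.00·(cos296°, sin296°) = (0.8767, -1.7976)
|BD| = 9.2987
circle(B,6.00) ∩ circle(D,4.00): a=5.7248, h=1.7964
  candidates: C₊=(6.1462,1.0717) cross=16.704; C₋=(6.8408,-2.4534) cross=-16.704
  mode + wants cross > 0 → take C=(6.1462,1.0717) (cross=16.704)
ex = (C−B)/|BC| = (0.8782,0.4782); ey = (-0.4782,0.8782)
P = B + -2.75·ex + -1.32·ey = (-0.9072,-4.2719)

-0.91 -4.27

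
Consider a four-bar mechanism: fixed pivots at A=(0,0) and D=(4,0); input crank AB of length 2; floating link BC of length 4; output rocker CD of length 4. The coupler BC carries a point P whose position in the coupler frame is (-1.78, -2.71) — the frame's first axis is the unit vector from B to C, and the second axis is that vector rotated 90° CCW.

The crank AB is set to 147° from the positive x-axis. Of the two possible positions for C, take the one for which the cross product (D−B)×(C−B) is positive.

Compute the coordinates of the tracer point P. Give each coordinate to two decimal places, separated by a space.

A=(0,0), D=(4.00,0)
B = A + 2.00·(cos147°, sin147°) = (-1.6773, 1.0893)
|BD| = 5.7809
circle(B,4.00) ∩ circle(D,4.00): a=2.8904, h=2.7650
  candidates: C₊=(1.6823,3.2601) cross=15.984; C₋=(0.6403,-2.1708) cross=-15.984
  mode + wants cross > 0 → take C=(1.6823,3.2601) (cross=15.984)
ex = (C−B)/|BC| = (0.8399,0.5427); ey = (-0.5427,0.8399)
P = B + -1.78·ex + -2.71·ey = (-1.7016,-2.1529)

-1.70 -2.15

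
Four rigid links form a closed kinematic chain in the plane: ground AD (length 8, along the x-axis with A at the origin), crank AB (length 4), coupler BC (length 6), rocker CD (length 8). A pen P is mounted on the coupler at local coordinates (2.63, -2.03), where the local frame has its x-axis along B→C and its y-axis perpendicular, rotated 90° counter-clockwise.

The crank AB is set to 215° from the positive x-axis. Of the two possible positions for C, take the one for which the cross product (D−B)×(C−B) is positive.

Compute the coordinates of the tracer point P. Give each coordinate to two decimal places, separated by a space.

-0.06 -1.45

A=(0,0), D=(8.00,0)
B = A + 4.00·(cos215°, sin215°) = (-3.2766, -2.2943)
|BD| = 11.5076
circle(B,6.00) ∩ circle(D,8.00): a=4.5372, h=3.9260
  candidates: C₊=(0.3868,2.4575) cross=45.179; C₋=(1.9523,-5.2369) cross=-45.179
  mode + wants cross > 0 → take C=(0.3868,2.4575) (cross=45.179)
ex = (C−B)/|BC| = (0.6106,0.7920); ey = (-0.7920,0.6106)
P = B + 2.63·ex + -2.03·ey = (-0.0631,-1.4509)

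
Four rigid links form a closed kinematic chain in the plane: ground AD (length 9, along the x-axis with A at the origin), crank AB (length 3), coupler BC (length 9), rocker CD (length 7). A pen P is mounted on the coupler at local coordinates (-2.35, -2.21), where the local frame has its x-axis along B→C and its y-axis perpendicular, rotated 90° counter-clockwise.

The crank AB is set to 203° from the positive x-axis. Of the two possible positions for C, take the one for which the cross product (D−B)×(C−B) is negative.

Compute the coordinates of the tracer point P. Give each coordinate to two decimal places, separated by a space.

A=(0,0), D=(9.00,0)
B = A + 3.00·(cos203°, sin203°) = (-2.7615, -1.1722)
|BD| = 11.8198
circle(B,9.00) ∩ circle(D,7.00): a=7.2636, h=5.3142
  candidates: C₊=(3.9392,4.8362) cross=62.813; C₋=(4.9933,-5.7399) cross=-62.813
  mode - wants cross < 0 → take C=(4.9933,-5.7399) (cross=-62.813)
ex = (C−B)/|BC| = (0.8616,-0.5075); ey = (0.5075,0.8616)
P = B + -2.35·ex + -2.21·ey = (-5.9080,-1.8838)

-5.91 -1.88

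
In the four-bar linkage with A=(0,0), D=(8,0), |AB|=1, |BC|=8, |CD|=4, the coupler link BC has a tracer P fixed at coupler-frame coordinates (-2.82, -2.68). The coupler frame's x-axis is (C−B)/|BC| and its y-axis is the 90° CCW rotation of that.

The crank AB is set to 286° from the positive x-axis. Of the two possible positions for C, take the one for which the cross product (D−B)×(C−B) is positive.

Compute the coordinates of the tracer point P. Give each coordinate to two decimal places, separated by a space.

A=(0,0), D=(8.00,0)
B = A + 1.00·(cos286°, sin286°) = (0.2756, -0.9613)
|BD| = 7.7839
circle(B,8.00) ∩ circle(D,4.00): a=6.9752, h=3.9174
  candidates: C₊=(6.7137,3.7875) cross=30.493; C₋=(7.6813,-3.9873) cross=-30.493
  mode + wants cross > 0 → take C=(6.7137,3.7875) (cross=30.493)
ex = (C−B)/|BC| = (0.8048,0.5936); ey = (-0.5936,0.8048)
P = B + -2.82·ex + -2.68·ey = (-0.4029,-4.7920)

-0.40 -4.79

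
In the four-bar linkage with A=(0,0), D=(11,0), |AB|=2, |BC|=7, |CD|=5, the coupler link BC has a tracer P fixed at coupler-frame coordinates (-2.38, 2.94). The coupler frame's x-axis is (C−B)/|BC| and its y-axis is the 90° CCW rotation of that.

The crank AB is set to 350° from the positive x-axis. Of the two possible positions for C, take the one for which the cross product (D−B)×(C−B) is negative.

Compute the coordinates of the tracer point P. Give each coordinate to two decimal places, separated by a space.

A=(0,0), D=(11.00,0)
B = A + 2.00·(cos350°, sin350°) = (1.9696, -0.3473)
|BD| = 9.0371
circle(B,7.00) ∩ circle(D,5.00): a=5.8464, h=3.8496
  candidates: C₊=(7.6638,3.7242) cross=34.789; C₋=(7.9596,-3.9694) cross=-34.789
  mode - wants cross < 0 → take C=(7.9596,-3.9694) (cross=-34.789)
ex = (C−B)/|BC| = (0.8557,-0.5174); ey = (0.5174,0.8557)
P = B + -2.38·ex + 2.94·ey = (1.4543,3.4000)

1.45 3.40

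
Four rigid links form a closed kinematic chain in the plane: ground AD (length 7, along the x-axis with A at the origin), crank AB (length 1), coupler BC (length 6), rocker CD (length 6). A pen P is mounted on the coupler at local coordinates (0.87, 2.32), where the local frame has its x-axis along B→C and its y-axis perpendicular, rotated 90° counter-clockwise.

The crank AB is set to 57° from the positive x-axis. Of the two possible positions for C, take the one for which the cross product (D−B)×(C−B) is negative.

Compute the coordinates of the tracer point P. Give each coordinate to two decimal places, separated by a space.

3.01 1.05

A=(0,0), D=(7.00,0)
B = A + 1.00·(cos57°, sin57°) = (0.5446, 0.8387)
|BD| = 6.5096
circle(B,6.00) ∩ circle(D,6.00): a=3.2548, h=5.0405
  candidates: C₊=(4.4217,5.4178) cross=32.811; C₋=(3.1229,-4.5791) cross=-32.811
  mode - wants cross < 0 → take C=(3.1229,-4.5791) (cross=-32.811)
ex = (C−B)/|BC| = (0.4297,-0.9030); ey = (0.9030,0.4297)
P = B + 0.87·ex + 2.32·ey = (3.0134,1.0500)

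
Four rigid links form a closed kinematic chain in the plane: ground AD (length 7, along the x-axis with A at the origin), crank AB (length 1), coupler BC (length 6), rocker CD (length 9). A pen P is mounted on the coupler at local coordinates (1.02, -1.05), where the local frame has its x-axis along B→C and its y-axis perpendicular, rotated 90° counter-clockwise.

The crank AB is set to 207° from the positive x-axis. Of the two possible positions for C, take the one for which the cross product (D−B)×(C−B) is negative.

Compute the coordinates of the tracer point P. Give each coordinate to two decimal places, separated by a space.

A=(0,0), D=(7.00,0)
B = A + 1.00·(cos207°, sin207°) = (-0.8910, -0.4540)
|BD| = 7.9041
circle(B,6.00) ∩ circle(D,9.00): a=1.1054, h=5.8973
  candidates: C₊=(-0.1262,5.4971) cross=46.613; C₋=(0.5513,-6.2781) cross=-46.613
  mode - wants cross < 0 → take C=(0.5513,-6.2781) (cross=-46.613)
ex = (C−B)/|BC| = (0.2404,-0.9707); ey = (0.9707,0.2404)
P = B + 1.02·ex + -1.05·ey = (-1.6650,-1.6965)

-1.67 -1.70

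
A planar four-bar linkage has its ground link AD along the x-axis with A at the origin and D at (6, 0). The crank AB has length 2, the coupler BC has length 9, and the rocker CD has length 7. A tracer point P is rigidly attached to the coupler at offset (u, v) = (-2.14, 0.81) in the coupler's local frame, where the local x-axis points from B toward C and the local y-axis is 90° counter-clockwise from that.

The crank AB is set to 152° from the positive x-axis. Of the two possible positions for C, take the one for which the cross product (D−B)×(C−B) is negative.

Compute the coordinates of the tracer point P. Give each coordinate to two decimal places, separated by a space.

-2.31 3.16

A=(0,0), D=(6.00,0)
B = A + 2.00·(cos152°, sin152°) = (-1.7659, 0.9389)
|BD| = 7.8225
circle(B,9.00) ∩ circle(D,7.00): a=5.9566, h=6.7468
  candidates: C₊=(4.9575,6.9219) cross=52.776; C₋=(3.3378,-6.4740) cross=-52.776
  mode - wants cross < 0 → take C=(3.3378,-6.4740) (cross=-52.776)
ex = (C−B)/|BC| = (0.5671,-0.8237); ey = (0.8237,0.5671)
P = B + -2.14·ex + 0.81·ey = (-2.3123,3.1609)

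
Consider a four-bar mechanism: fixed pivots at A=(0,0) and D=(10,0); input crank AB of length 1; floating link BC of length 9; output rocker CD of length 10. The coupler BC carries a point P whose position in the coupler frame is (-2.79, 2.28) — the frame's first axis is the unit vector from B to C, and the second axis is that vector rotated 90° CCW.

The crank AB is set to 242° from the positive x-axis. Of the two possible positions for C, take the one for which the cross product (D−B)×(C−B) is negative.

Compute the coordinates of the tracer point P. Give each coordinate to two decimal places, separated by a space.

-0.12 2.70

A=(0,0), D=(10.00,0)
B = A + 1.00·(cos242°, sin242°) = (-0.4695, -0.8829)
|BD| = 10.5066
circle(B,9.00) ∩ circle(D,10.00): a=4.3491, h=7.8794
  candidates: C₊=(3.2021,7.3341) cross=82.786; C₋=(4.5264,-8.3690) cross=-82.786
  mode - wants cross < 0 → take C=(4.5264,-8.3690) (cross=-82.786)
ex = (C−B)/|BC| = (0.5551,-0.8318); ey = (0.8318,0.5551)
P = B + -2.79·ex + 2.28·ey = (-0.1217,2.7034)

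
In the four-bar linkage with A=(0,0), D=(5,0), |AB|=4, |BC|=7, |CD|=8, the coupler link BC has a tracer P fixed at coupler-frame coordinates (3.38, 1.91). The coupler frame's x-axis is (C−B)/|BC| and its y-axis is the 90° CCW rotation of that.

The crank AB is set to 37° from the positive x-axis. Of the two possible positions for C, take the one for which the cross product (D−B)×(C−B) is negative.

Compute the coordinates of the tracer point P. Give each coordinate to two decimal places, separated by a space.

A=(0,0), D=(5.00,0)
B = A + 4.00·(cos37°, sin37°) = (3.1945, 2.4073)
|BD| = 3.0091
circle(B,7.00) ∩ circle(D,8.00): a=-0.9879, h=6.9299
  candidates: C₊=(8.1457,7.3556) cross=20.853; C₋=(-2.9421,-0.9604) cross=-20.853
  mode - wants cross < 0 → take C=(-2.9421,-0.9604) (cross=-20.853)
ex = (C−B)/|BC| = (-0.8767,-0.4811); ey = (0.4811,-0.8767)
P = B + 3.38·ex + 1.91·ey = (1.1503,-0.8933)

1.15 -0.89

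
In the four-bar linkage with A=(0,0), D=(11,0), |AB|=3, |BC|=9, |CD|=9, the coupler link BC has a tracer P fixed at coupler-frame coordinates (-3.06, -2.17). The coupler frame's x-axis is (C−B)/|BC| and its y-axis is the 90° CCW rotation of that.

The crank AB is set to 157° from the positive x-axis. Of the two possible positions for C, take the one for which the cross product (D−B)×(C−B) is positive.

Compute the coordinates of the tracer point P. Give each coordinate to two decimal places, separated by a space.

A=(0,0), D=(11.00,0)
B = A + 3.00·(cos157°, sin157°) = (-2.7615, 1.1722)
|BD| = 13.8113
circle(B,9.00) ∩ circle(D,9.00): a=6.9057, h=5.7716
  candidates: C₊=(4.6091,6.3369) cross=79.714; C₋=(3.6294,-5.1647) cross=-79.714
  mode + wants cross > 0 → take C=(4.6091,6.3369) (cross=79.714)
ex = (C−B)/|BC| = (0.8190,0.5739); ey = (-0.5739,0.8190)
P = B + -3.06·ex + -2.17·ey = (-4.0223,-2.3609)

-4.02 -2.36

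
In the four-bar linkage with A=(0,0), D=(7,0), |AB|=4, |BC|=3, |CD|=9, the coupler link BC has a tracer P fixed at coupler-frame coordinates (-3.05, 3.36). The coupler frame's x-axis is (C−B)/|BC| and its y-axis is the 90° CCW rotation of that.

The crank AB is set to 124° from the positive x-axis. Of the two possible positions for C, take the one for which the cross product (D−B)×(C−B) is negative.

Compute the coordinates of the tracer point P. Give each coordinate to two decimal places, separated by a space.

0.87 6.63

A=(0,0), D=(7.00,0)
B = A + 4.00·(cos124°, sin124°) = (-2.2368, 3.3162)
|BD| = 9.8140
circle(B,3.00) ∩ circle(D,9.00): a=1.2388, h=2.7323
  candidates: C₊=(-0.1476,5.4692) cross=26.815; C₋=(-1.9941,0.3260) cross=-26.815
  mode - wants cross < 0 → take C=(-1.9941,0.3260) (cross=-26.815)
ex = (C−B)/|BC| = (0.0809,-0.9967); ey = (0.9967,0.0809)
P = B + -3.05·ex + 3.36·ey = (0.8655,6.6280)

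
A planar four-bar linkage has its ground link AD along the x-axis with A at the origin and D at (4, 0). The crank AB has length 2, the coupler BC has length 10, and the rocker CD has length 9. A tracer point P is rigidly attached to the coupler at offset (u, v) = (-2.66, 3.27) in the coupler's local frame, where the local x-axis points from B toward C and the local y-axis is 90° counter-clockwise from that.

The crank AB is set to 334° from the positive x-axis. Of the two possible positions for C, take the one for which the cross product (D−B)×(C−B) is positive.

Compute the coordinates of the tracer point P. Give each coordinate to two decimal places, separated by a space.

A=(0,0), D=(4.00,0)
B = A + 2.00·(cos334°, sin334°) = (1.7976, -0.8767)
|BD| = 2.3705
circle(B,10.00) ∩ circle(D,9.00): a=5.1928, h=8.5460
  candidates: C₊=(3.4614,8.9839) cross=20.258; C₋=(9.7830,-6.8962) cross=-20.258
  mode + wants cross > 0 → take C=(3.4614,8.9839) (cross=20.258)
ex = (C−B)/|BC| = (0.1664,0.9861); ey = (-0.9861,0.1664)
P = B + -2.66·ex + 3.27·ey = (-1.8694,-2.9556)

-1.87 -2.96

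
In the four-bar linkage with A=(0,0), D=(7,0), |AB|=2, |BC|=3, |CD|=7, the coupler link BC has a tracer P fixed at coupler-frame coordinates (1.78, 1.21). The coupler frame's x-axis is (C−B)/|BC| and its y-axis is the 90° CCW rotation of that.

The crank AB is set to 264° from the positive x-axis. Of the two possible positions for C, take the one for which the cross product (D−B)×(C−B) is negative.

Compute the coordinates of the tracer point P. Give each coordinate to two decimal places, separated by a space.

A=(0,0), D=(7.00,0)
B = A + 2.00·(cos264°, sin264°) = (-0.2091, -1.9890)
|BD| = 7.4784
circle(B,3.00) ∩ circle(D,7.00): a=1.0649, h=2.8047
  candidates: C₊=(0.0715,0.9978) cross=20.974; C₋=(1.5634,-4.4095) cross=-20.974
  mode - wants cross < 0 → take C=(1.5634,-4.4095) (cross=-20.974)
ex = (C−B)/|BC| = (0.5908,-0.8068); ey = (0.8068,0.5908)
P = B + 1.78·ex + 1.21·ey = (1.8188,-2.7103)

1.82 -2.71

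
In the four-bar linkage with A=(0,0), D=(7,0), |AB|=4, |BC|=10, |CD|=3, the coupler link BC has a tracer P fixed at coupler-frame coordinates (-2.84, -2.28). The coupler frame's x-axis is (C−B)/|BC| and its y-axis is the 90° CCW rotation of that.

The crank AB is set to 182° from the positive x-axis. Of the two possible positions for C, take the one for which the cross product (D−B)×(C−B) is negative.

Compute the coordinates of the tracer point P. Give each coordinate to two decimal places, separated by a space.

A=(0,0), D=(7.00,0)
B = A + 4.00·(cos182°, sin182°) = (-3.9976, -0.1396)
|BD| = 10.9984
circle(B,10.00) ∩ circle(D,3.00): a=9.6362, h=2.6729
  candidates: C₊=(5.6039,2.6554) cross=29.397; C₋=(5.6718,-2.6899) cross=-29.397
  mode - wants cross < 0 → take C=(5.6718,-2.6899) (cross=-29.397)
ex = (C−B)/|BC| = (0.9669,-0.2550); ey = (0.2550,0.9669)
P = B + -2.84·ex + -2.28·ey = (-7.3251,-1.6199)

-7.33 -1.62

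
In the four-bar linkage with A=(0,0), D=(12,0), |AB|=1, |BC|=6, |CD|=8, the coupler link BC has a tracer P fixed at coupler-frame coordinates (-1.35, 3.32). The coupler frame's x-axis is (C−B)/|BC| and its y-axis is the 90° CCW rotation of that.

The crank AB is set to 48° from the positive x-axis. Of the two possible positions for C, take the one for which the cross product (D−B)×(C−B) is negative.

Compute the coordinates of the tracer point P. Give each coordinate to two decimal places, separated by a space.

2.12 4.02

A=(0,0), D=(12.00,0)
B = A + 1.00·(cos48°, sin48°) = (0.6691, 0.7431)
|BD| = 11.3552
circle(B,6.00) ∩ circle(D,8.00): a=4.4447, h=4.0305
  candidates: C₊=(5.3681,4.4741) cross=45.767; C₋=(4.8405,-3.5696) cross=-45.767
  mode - wants cross < 0 → take C=(4.8405,-3.5696) (cross=-45.767)
ex = (C−B)/|BC| = (0.6952,-0.7188); ey = (0.7188,0.6952)
P = B + -1.35·ex + 3.32·ey = (2.1169,4.0217)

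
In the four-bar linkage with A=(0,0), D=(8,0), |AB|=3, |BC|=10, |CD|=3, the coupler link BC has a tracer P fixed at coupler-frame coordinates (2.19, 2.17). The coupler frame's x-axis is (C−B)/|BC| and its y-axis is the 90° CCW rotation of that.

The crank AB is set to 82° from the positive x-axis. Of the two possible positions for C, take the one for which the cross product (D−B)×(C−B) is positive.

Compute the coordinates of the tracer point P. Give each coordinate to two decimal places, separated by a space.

2.84 4.88

A=(0,0), D=(8.00,0)
B = A + 3.00·(cos82°, sin82°) = (0.4175, 2.9708)
|BD| = 8.1437
circle(B,10.00) ∩ circle(D,3.00): a=9.6590, h=2.5892
  candidates: C₊=(10.3554,1.8580) cross=21.085; C₋=(8.4663,-2.9635) cross=-21.085
  mode + wants cross > 0 → take C=(10.3554,1.8580) (cross=21.085)
ex = (C−B)/|BC| = (0.9938,-0.1113); ey = (0.1113,0.9938)
P = B + 2.19·ex + 2.17·ey = (2.8354,4.8836)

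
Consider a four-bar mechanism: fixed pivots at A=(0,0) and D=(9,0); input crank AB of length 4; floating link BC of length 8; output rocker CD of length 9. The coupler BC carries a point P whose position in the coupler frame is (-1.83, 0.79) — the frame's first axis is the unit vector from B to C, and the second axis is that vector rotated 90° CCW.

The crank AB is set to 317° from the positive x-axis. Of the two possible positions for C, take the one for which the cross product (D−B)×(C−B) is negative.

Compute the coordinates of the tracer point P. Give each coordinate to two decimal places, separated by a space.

A=(0,0), D=(9.00,0)
B = A + 4.00·(cos317°, sin317°) = (2.9254, -2.7280)
|BD| = 6.6590
circle(B,8.00) ∩ circle(D,9.00): a=2.0530, h=7.7321
  candidates: C₊=(1.6307,5.1665) cross=51.488; C₋=(7.9659,-8.9404) cross=-51.488
  mode - wants cross < 0 → take C=(7.9659,-8.9404) (cross=-51.488)
ex = (C−B)/|BC| = (0.6301,-0.7765); ey = (0.7765,0.6301)
P = B + -1.83·ex + 0.79·ey = (2.3859,-0.8092)

2.39 -0.81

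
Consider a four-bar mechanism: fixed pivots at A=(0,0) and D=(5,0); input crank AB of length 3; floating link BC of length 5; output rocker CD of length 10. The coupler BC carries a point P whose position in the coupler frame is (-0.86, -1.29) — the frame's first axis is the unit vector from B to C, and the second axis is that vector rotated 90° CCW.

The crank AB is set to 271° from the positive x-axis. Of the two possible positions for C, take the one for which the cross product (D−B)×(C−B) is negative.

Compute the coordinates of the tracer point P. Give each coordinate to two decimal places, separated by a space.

A=(0,0), D=(5.00,0)
B = A + 3.00·(cos271°, sin271°) = (0.0524, -2.9995)
|BD| = 5.7859
circle(B,5.00) ∩ circle(D,10.00): a=-3.5884, h=3.4819
  candidates: C₊=(-4.8212,-1.8824) cross=20.146; C₋=(-1.2110,-7.8373) cross=-20.146
  mode - wants cross < 0 → take C=(-1.2110,-7.8373) (cross=-20.146)
ex = (C−B)/|BC| = (-0.2527,-0.9676); ey = (0.9676,-0.2527)
P = B + -0.86·ex + -1.29·ey = (-0.9785,-1.8415)

-0.98 -1.84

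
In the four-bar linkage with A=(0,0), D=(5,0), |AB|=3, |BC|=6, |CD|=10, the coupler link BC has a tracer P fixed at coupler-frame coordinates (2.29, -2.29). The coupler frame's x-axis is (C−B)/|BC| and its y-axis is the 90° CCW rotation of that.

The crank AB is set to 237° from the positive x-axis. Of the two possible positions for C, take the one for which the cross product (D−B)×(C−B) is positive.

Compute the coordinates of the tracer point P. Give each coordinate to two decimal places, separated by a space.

-0.80 0.61

A=(0,0), D=(5.00,0)
B = A + 3.00·(cos237°, sin237°) = (-1.6339, -2.5160)
|BD| = 7.0950
circle(B,6.00) ∩ circle(D,10.00): a=-0.9627, h=5.9223
  candidates: C₊=(-4.6342,2.6800) cross=42.019; C₋=(-0.4339,-8.3948) cross=-42.019
  mode + wants cross > 0 → take C=(-4.6342,2.6800) (cross=42.019)
ex = (C−B)/|BC| = (-0.5000,0.8660); ey = (-0.8660,-0.5000)
P = B + 2.29·ex + -2.29·ey = (-0.7959,0.6122)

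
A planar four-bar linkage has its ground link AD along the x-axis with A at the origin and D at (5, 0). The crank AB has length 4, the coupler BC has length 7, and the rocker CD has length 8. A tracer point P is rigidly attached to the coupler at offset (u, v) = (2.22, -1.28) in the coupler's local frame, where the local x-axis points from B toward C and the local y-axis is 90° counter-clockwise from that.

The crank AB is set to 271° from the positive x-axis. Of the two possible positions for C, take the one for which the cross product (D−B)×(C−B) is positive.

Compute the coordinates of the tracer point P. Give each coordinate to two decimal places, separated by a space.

A=(0,0), D=(5.00,0)
B = A + 4.00·(cos271°, sin271°) = (0.0698, -3.9994)
|BD| = 6.3484
circle(B,7.00) ∩ circle(D,8.00): a=1.9928, h=6.7104
  candidates: C₊=(-2.6100,2.4673) cross=42.600; C₋=(5.8448,-7.9553) cross=-42.600
  mode + wants cross > 0 → take C=(-2.6100,2.4673) (cross=42.600)
ex = (C−B)/|BC| = (-0.3828,0.9238); ey = (-0.9238,-0.3828)
P = B + 2.22·ex + -1.28·ey = (0.4024,-1.4585)

0.40 -1.46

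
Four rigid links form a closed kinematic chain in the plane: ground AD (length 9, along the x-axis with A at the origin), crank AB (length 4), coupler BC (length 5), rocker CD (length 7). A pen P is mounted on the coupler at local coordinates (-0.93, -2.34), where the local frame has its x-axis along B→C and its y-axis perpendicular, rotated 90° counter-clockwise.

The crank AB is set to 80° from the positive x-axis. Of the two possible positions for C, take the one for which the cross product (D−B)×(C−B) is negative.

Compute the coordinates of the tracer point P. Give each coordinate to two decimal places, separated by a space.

-1.81 4.20

A=(0,0), D=(9.00,0)
B = A + 4.00·(cos80°, sin80°) = (0.6946, 3.9392)
|BD| = 9.1922
circle(B,5.00) ∩ circle(D,7.00): a=3.2907, h=3.7645
  candidates: C₊=(5.2810,5.9304) cross=34.604; C₋=(2.0546,-0.8723) cross=-34.604
  mode - wants cross < 0 → take C=(2.0546,-0.8723) (cross=-34.604)
ex = (C−B)/|BC| = (0.2720,-0.9623); ey = (0.9623,0.2720)
P = B + -0.93·ex + -2.34·ey = (-1.8101,4.1977)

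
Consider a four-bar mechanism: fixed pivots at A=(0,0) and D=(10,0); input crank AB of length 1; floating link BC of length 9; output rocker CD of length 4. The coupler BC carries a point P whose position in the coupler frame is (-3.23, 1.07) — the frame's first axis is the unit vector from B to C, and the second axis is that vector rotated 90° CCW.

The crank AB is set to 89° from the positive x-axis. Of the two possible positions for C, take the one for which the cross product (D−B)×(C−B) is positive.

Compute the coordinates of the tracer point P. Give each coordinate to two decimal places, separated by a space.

A=(0,0), D=(10.00,0)
B = A + 1.00·(cos89°, sin89°) = (0.0175, 0.9998)
|BD| = 10.0325
circle(B,9.00) ∩ circle(D,4.00): a=8.2557, h=3.5837
  candidates: C₊=(8.5892,3.7430) cross=35.954; C₋=(7.8749,-3.3888) cross=-35.954
  mode + wants cross > 0 → take C=(8.5892,3.7430) (cross=35.954)
ex = (C−B)/|BC| = (0.9524,0.3048); ey = (-0.3048,0.9524)
P = B + -3.23·ex + 1.07·ey = (-3.3850,1.0345)

-3.38 1.03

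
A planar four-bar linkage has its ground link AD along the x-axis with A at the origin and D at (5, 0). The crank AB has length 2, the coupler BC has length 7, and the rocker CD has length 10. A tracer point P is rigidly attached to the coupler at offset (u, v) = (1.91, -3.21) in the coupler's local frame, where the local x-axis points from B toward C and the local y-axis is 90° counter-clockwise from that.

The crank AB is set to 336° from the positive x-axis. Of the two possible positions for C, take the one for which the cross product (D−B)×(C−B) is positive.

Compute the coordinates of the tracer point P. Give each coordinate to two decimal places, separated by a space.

0.76 2.77

A=(0,0), D=(5.00,0)
B = A + 2.00·(cos336°, sin336°) = (1.8271, -0.8135)
|BD| = 3.2755
circle(B,7.00) ∩ circle(D,10.00): a=-6.1472, h=3.3484
  candidates: C₊=(-4.9591,0.9033) cross=10.968; C₋=(-3.2960,-5.5836) cross=-10.968
  mode + wants cross > 0 → take C=(-4.9591,0.9033) (cross=10.968)
ex = (C−B)/|BC| = (-0.9695,0.2453); ey = (-0.2453,-0.9695)
P = B + 1.91·ex + -3.21·ey = (0.7627,2.7669)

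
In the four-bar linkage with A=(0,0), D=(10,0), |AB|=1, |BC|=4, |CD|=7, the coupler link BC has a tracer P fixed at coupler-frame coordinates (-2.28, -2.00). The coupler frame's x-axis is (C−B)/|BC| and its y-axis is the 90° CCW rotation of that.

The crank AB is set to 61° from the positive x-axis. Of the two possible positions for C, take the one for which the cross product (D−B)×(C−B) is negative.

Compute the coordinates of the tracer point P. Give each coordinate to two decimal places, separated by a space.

A=(0,0), D=(10.00,0)
B = A + 1.00·(cos61°, sin61°) = (0.4848, 0.8746)
|BD| = 9.5553
circle(B,4.00) ∩ circle(D,7.00): a=3.0509, h=2.5869
  candidates: C₊=(3.7597,3.1714) cross=24.719; C₋=(3.2861,-1.9807) cross=-24.719
  mode - wants cross < 0 → take C=(3.2861,-1.9807) (cross=-24.719)
ex = (C−B)/|BC| = (0.7003,-0.7138); ey = (0.7138,0.7003)
P = B + -2.28·ex + -2.00·ey = (-2.5396,1.1015)

-2.54 1.10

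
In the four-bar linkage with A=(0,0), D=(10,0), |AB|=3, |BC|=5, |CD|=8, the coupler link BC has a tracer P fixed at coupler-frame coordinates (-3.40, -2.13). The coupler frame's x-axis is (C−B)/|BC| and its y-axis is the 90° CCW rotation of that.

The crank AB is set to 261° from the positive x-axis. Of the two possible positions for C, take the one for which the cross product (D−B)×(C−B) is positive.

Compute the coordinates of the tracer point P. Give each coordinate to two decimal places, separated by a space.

A=(0,0), D=(10.00,0)
B = A + 3.00·(cos261°, sin261°) = (-0.4693, -2.9631)
|BD| = 10.8805
circle(B,5.00) ∩ circle(D,8.00): a=3.6481, h=3.4193
  candidates: C₊=(2.1097,1.3205) cross=37.204; C₋=(3.9721,-5.2597) cross=-37.204
  mode + wants cross > 0 → take C=(2.1097,1.3205) (cross=37.204)
ex = (C−B)/|BC| = (0.5158,0.8567); ey = (-0.8567,0.5158)
P = B + -3.40·ex + -2.13·ey = (-0.3983,-6.9745)

-0.40 -6.97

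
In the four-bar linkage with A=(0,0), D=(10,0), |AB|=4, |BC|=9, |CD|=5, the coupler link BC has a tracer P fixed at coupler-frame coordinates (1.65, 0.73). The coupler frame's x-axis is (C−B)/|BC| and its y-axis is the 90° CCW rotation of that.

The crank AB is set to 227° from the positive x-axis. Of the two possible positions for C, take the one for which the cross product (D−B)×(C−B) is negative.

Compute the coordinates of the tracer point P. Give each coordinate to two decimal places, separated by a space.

-1.05 -2.27

A=(0,0), D=(10.00,0)
B = A + 4.00·(cos227°, sin227°) = (-2.7280, -2.9254)
|BD| = 13.0599
circle(B,9.00) ∩ circle(D,5.00): a=8.6739, h=2.4007
  candidates: C₊=(5.1877,1.3572) cross=31.353; C₋=(6.2633,-3.3222) cross=-31.353
  mode - wants cross < 0 → take C=(6.2633,-3.3222) (cross=-31.353)
ex = (C−B)/|BC| = (0.9990,-0.0441); ey = (0.0441,0.9990)
P = B + 1.65·ex + 0.73·ey = (-1.0474,-2.2689)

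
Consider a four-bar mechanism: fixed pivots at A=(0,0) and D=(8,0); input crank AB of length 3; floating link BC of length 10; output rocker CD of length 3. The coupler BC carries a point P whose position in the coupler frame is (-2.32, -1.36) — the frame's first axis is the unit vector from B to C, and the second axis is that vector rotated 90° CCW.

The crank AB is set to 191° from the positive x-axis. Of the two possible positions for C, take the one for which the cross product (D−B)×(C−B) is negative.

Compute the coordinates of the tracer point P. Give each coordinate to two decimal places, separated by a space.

-5.51 -1.39

A=(0,0), D=(8.00,0)
B = A + 3.00·(cos191°, sin191°) = (-2.9449, -0.5724)
|BD| = 10.9598
circle(B,10.00) ∩ circle(D,3.00): a=9.6314, h=2.6899
  candidates: C₊=(6.5329,2.6168) cross=29.480; C₋=(6.8139,-2.7556) cross=-29.480
  mode - wants cross < 0 → take C=(6.8139,-2.7556) (cross=-29.480)
ex = (C−B)/|BC| = (0.9759,-0.2183); ey = (0.2183,0.9759)
P = B + -2.32·ex + -1.36·ey = (-5.5058,-1.3931)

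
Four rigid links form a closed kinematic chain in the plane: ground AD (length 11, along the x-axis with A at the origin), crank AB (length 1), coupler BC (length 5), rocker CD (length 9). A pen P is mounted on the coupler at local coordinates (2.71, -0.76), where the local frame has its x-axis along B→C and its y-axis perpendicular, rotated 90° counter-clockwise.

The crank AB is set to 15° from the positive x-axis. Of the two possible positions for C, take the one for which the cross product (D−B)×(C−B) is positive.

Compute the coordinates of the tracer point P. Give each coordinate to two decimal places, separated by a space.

2.91 2.30

A=(0,0), D=(11.00,0)
B = A + 1.00·(cos15°, sin15°) = (0.9659, 0.2588)
|BD| = 10.0374
circle(B,5.00) ∩ circle(D,9.00): a=2.2291, h=4.4756
  candidates: C₊=(3.3097,4.6754) cross=44.923; C₋=(3.0789,-4.2728) cross=-44.923
  mode + wants cross > 0 → take C=(3.3097,4.6754) (cross=44.923)
ex = (C−B)/|BC| = (0.4688,0.8833); ey = (-0.8833,0.4688)
P = B + 2.71·ex + -0.76·ey = (2.9076,2.2964)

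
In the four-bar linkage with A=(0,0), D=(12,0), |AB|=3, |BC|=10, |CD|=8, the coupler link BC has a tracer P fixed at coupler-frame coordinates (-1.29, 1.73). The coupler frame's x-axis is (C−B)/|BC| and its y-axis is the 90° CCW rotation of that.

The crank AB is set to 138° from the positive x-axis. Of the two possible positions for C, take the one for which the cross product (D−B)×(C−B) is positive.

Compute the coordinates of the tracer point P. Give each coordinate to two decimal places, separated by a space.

A=(0,0), D=(12.00,0)
B = A + 3.00·(cos138°, sin138°) = (-2.2294, 2.0074)
|BD| = 14.3703
circle(B,10.00) ∩ circle(D,8.00): a=8.4377, h=5.3670
  candidates: C₊=(6.8753,6.1431) cross=77.125; C₋=(5.3759,-4.4856) cross=-77.125
  mode + wants cross > 0 → take C=(6.8753,6.1431) (cross=77.125)
ex = (C−B)/|BC| = (0.9105,0.4136); ey = (-0.4136,0.9105)
P = B + -1.29·ex + 1.73·ey = (-4.1194,3.0490)

-4.12 3.05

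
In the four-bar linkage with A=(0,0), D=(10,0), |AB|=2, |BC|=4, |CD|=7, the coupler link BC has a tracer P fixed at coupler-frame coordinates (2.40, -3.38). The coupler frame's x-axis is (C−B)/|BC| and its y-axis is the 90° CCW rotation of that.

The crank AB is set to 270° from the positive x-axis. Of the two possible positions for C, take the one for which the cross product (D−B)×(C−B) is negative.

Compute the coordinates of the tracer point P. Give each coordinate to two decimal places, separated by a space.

A=(0,0), D=(10.00,0)
B = A + 2.00·(cos270°, sin270°) = (-0.0000, -2.0000)
|BD| = 10.1980
circle(B,4.00) ∩ circle(D,7.00): a=3.4811, h=1.9703
  candidates: C₊=(3.0270,0.6148) cross=20.094; C₋=(3.7999,-3.2494) cross=-20.094
  mode - wants cross < 0 → take C=(3.7999,-3.2494) (cross=-20.094)
ex = (C−B)/|BC| = (0.9500,-0.3123); ey = (0.3123,0.9500)
P = B + 2.40·ex + -3.38·ey = (1.2242,-5.9605)

1.22 -5.96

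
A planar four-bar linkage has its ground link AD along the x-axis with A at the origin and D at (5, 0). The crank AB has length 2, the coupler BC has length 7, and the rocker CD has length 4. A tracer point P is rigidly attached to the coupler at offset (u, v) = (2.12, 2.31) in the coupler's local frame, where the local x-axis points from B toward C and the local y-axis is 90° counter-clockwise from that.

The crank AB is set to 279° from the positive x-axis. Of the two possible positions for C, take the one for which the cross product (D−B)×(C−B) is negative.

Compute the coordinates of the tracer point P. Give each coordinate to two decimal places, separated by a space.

A=(0,0), D=(5.00,0)
B = A + 2.00·(cos279°, sin279°) = (0.3129, -1.9754)
|BD| = 5.0864
circle(B,7.00) ∩ circle(D,4.00): a=5.7871, h=3.9381
  candidates: C₊=(4.1163,3.9012) cross=20.031; C₋=(7.1752,-3.3569) cross=-20.031
  mode - wants cross < 0 → take C=(7.1752,-3.3569) (cross=-20.031)
ex = (C−B)/|BC| = (0.9803,-0.1974); ey = (0.1974,0.9803)
P = B + 2.12·ex + 2.31·ey = (2.8471,-0.1292)

2.85 -0.13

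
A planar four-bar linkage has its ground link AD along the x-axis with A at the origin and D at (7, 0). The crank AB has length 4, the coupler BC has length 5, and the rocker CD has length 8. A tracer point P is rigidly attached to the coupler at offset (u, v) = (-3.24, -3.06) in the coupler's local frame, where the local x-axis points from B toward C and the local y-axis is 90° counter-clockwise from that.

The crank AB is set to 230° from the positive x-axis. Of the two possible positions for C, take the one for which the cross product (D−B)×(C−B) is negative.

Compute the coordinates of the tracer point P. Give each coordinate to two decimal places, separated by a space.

A=(0,0), D=(7.00,0)
B = A + 4.00·(cos230°, sin230°) = (-2.5712, -3.0642)
|BD| = 10.0497
circle(B,5.00) ∩ circle(D,8.00): a=3.0845, h=3.9352
  candidates: C₊=(-0.8334,1.6241) cross=39.548; C₋=(1.5663,-5.8716) cross=-39.548
  mode - wants cross < 0 → take C=(1.5663,-5.8716) (cross=-39.548)
ex = (C−B)/|BC| = (0.8275,-0.5615); ey = (0.5615,0.8275)
P = B + -3.24·ex + -3.06·ey = (-6.9703,-3.7771)

-6.97 -3.78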